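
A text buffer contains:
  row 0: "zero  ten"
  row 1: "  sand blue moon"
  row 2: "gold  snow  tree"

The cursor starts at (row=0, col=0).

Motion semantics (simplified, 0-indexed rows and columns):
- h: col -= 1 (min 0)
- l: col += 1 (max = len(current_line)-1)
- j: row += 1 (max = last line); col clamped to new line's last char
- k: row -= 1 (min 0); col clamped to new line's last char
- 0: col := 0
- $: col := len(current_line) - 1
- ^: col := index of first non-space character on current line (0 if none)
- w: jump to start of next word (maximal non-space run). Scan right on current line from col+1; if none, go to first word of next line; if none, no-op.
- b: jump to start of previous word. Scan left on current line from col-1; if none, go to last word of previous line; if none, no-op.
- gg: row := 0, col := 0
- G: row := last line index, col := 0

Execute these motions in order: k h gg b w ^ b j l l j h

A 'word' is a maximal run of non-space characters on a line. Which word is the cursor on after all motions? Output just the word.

Answer: gold

Derivation:
After 1 (k): row=0 col=0 char='z'
After 2 (h): row=0 col=0 char='z'
After 3 (gg): row=0 col=0 char='z'
After 4 (b): row=0 col=0 char='z'
After 5 (w): row=0 col=6 char='t'
After 6 (^): row=0 col=0 char='z'
After 7 (b): row=0 col=0 char='z'
After 8 (j): row=1 col=0 char='_'
After 9 (l): row=1 col=1 char='_'
After 10 (l): row=1 col=2 char='s'
After 11 (j): row=2 col=2 char='l'
After 12 (h): row=2 col=1 char='o'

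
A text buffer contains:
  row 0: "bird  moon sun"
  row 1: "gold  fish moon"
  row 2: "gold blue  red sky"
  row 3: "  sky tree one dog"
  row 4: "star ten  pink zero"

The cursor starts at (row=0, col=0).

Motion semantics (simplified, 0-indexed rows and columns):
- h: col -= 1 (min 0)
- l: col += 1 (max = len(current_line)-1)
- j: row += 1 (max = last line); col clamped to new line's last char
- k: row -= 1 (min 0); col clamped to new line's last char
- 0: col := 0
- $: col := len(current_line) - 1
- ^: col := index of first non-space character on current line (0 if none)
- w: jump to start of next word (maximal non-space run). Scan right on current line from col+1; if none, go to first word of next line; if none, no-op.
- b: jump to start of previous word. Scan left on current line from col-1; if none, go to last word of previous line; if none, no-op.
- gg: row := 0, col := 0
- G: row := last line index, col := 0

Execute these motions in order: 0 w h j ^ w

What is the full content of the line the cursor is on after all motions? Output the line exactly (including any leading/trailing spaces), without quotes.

Answer: gold  fish moon

Derivation:
After 1 (0): row=0 col=0 char='b'
After 2 (w): row=0 col=6 char='m'
After 3 (h): row=0 col=5 char='_'
After 4 (j): row=1 col=5 char='_'
After 5 (^): row=1 col=0 char='g'
After 6 (w): row=1 col=6 char='f'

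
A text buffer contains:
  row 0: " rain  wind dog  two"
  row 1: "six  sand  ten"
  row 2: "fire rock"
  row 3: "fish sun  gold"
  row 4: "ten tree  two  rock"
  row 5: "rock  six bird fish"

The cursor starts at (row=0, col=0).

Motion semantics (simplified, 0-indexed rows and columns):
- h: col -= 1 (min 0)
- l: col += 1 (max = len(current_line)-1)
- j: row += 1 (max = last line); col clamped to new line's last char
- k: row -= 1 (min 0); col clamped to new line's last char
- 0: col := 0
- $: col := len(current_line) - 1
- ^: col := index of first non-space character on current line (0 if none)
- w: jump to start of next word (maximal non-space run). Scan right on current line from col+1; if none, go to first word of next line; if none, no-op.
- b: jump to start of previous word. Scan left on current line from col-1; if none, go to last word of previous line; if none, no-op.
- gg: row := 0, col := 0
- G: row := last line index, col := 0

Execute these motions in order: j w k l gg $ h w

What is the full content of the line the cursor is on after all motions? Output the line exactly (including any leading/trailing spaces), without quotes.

After 1 (j): row=1 col=0 char='s'
After 2 (w): row=1 col=5 char='s'
After 3 (k): row=0 col=5 char='_'
After 4 (l): row=0 col=6 char='_'
After 5 (gg): row=0 col=0 char='_'
After 6 ($): row=0 col=19 char='o'
After 7 (h): row=0 col=18 char='w'
After 8 (w): row=1 col=0 char='s'

Answer: six  sand  ten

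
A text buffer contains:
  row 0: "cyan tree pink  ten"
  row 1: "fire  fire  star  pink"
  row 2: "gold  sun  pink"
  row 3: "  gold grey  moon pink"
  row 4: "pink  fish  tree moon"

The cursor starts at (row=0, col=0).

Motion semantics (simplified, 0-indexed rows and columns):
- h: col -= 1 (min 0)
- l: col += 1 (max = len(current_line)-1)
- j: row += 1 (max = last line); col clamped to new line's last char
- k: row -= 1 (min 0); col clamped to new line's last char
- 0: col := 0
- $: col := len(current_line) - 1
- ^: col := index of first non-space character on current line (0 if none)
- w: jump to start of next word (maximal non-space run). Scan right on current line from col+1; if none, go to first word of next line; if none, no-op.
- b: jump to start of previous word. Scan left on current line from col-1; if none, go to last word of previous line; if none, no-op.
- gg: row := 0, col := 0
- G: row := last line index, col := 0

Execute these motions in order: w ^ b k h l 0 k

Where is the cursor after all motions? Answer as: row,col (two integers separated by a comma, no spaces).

Answer: 0,0

Derivation:
After 1 (w): row=0 col=5 char='t'
After 2 (^): row=0 col=0 char='c'
After 3 (b): row=0 col=0 char='c'
After 4 (k): row=0 col=0 char='c'
After 5 (h): row=0 col=0 char='c'
After 6 (l): row=0 col=1 char='y'
After 7 (0): row=0 col=0 char='c'
After 8 (k): row=0 col=0 char='c'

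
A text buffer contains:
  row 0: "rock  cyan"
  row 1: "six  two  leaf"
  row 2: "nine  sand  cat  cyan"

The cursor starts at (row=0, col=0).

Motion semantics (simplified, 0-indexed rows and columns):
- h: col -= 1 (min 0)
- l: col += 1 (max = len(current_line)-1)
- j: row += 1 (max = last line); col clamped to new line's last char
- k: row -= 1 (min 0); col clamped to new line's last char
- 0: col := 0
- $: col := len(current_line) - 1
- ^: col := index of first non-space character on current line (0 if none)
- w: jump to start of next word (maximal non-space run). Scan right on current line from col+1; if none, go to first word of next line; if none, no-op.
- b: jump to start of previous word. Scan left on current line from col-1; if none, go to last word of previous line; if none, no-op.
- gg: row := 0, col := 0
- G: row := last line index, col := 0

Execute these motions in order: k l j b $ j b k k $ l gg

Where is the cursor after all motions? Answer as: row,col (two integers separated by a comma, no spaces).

After 1 (k): row=0 col=0 char='r'
After 2 (l): row=0 col=1 char='o'
After 3 (j): row=1 col=1 char='i'
After 4 (b): row=1 col=0 char='s'
After 5 ($): row=1 col=13 char='f'
After 6 (j): row=2 col=13 char='a'
After 7 (b): row=2 col=12 char='c'
After 8 (k): row=1 col=12 char='a'
After 9 (k): row=0 col=9 char='n'
After 10 ($): row=0 col=9 char='n'
After 11 (l): row=0 col=9 char='n'
After 12 (gg): row=0 col=0 char='r'

Answer: 0,0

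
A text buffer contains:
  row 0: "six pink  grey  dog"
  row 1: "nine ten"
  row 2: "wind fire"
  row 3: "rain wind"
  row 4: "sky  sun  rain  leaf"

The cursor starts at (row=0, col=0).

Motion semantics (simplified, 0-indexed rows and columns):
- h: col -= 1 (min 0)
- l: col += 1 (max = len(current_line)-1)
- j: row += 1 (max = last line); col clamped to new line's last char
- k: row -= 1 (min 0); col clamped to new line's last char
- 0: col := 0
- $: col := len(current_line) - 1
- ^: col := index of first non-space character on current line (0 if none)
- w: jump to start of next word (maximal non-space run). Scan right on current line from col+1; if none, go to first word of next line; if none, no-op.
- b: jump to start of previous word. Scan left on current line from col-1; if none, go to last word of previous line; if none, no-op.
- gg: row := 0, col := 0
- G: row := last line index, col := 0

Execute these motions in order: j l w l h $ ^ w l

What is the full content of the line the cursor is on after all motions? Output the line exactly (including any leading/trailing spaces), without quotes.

Answer: nine ten

Derivation:
After 1 (j): row=1 col=0 char='n'
After 2 (l): row=1 col=1 char='i'
After 3 (w): row=1 col=5 char='t'
After 4 (l): row=1 col=6 char='e'
After 5 (h): row=1 col=5 char='t'
After 6 ($): row=1 col=7 char='n'
After 7 (^): row=1 col=0 char='n'
After 8 (w): row=1 col=5 char='t'
After 9 (l): row=1 col=6 char='e'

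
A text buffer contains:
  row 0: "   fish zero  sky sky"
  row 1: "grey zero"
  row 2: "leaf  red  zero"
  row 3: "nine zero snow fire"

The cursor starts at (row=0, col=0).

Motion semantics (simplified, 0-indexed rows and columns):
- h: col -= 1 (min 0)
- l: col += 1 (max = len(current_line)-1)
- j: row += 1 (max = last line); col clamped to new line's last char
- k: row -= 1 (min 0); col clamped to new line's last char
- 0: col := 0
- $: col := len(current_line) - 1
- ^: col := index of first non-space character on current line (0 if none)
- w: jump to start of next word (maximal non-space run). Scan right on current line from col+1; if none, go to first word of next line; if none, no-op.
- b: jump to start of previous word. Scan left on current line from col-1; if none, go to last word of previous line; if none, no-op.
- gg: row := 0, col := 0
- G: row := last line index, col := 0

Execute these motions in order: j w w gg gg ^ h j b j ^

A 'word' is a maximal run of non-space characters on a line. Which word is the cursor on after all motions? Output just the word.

After 1 (j): row=1 col=0 char='g'
After 2 (w): row=1 col=5 char='z'
After 3 (w): row=2 col=0 char='l'
After 4 (gg): row=0 col=0 char='_'
After 5 (gg): row=0 col=0 char='_'
After 6 (^): row=0 col=3 char='f'
After 7 (h): row=0 col=2 char='_'
After 8 (j): row=1 col=2 char='e'
After 9 (b): row=1 col=0 char='g'
After 10 (j): row=2 col=0 char='l'
After 11 (^): row=2 col=0 char='l'

Answer: leaf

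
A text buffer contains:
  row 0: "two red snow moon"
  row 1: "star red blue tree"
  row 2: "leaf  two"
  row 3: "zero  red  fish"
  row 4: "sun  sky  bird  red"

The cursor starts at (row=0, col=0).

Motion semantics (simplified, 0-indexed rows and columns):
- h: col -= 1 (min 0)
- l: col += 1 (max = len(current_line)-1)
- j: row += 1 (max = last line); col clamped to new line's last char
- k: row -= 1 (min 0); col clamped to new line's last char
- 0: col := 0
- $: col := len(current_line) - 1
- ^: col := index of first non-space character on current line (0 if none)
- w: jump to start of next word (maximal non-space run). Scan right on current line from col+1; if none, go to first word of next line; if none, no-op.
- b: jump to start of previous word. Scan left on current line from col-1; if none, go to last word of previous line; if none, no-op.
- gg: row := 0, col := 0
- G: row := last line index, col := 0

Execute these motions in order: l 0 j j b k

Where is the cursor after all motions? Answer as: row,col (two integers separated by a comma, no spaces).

After 1 (l): row=0 col=1 char='w'
After 2 (0): row=0 col=0 char='t'
After 3 (j): row=1 col=0 char='s'
After 4 (j): row=2 col=0 char='l'
After 5 (b): row=1 col=14 char='t'
After 6 (k): row=0 col=14 char='o'

Answer: 0,14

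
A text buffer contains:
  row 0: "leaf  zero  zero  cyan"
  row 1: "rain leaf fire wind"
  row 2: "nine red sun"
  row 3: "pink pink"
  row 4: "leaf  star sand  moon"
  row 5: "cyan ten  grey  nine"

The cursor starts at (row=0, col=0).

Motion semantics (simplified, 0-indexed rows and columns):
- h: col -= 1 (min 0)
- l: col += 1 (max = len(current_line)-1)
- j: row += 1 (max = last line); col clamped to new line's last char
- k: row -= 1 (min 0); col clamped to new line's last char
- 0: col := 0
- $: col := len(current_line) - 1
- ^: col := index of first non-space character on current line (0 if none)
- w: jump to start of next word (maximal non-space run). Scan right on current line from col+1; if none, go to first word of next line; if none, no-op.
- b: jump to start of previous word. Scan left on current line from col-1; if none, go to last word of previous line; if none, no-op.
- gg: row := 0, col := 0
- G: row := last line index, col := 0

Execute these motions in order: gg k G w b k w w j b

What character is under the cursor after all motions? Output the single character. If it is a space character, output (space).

After 1 (gg): row=0 col=0 char='l'
After 2 (k): row=0 col=0 char='l'
After 3 (G): row=5 col=0 char='c'
After 4 (w): row=5 col=5 char='t'
After 5 (b): row=5 col=0 char='c'
After 6 (k): row=4 col=0 char='l'
After 7 (w): row=4 col=6 char='s'
After 8 (w): row=4 col=11 char='s'
After 9 (j): row=5 col=11 char='r'
After 10 (b): row=5 col=10 char='g'

Answer: g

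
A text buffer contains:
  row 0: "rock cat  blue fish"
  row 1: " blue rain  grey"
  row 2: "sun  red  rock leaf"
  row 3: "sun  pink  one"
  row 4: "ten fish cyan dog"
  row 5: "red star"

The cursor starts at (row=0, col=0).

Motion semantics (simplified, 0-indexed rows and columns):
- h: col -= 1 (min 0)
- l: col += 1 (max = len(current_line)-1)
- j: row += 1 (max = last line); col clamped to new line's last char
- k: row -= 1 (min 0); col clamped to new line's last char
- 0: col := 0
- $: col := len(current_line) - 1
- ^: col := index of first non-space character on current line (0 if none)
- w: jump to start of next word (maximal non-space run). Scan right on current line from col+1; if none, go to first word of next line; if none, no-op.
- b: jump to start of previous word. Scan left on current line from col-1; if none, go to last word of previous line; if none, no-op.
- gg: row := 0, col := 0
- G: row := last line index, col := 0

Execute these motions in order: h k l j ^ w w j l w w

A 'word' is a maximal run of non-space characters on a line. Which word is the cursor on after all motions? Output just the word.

After 1 (h): row=0 col=0 char='r'
After 2 (k): row=0 col=0 char='r'
After 3 (l): row=0 col=1 char='o'
After 4 (j): row=1 col=1 char='b'
After 5 (^): row=1 col=1 char='b'
After 6 (w): row=1 col=6 char='r'
After 7 (w): row=1 col=12 char='g'
After 8 (j): row=2 col=12 char='c'
After 9 (l): row=2 col=13 char='k'
After 10 (w): row=2 col=15 char='l'
After 11 (w): row=3 col=0 char='s'

Answer: sun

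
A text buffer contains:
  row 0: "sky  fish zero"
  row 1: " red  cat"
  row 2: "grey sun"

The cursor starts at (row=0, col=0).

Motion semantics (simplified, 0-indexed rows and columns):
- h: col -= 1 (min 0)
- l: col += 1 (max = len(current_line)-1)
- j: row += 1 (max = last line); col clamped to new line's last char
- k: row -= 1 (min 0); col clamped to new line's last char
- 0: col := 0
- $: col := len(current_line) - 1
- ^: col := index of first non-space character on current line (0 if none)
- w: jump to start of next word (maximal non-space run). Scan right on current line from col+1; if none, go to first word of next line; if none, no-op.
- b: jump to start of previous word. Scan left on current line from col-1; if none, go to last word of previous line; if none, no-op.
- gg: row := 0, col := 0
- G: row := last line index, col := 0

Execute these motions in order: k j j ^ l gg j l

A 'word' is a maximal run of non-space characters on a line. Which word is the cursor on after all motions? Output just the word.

After 1 (k): row=0 col=0 char='s'
After 2 (j): row=1 col=0 char='_'
After 3 (j): row=2 col=0 char='g'
After 4 (^): row=2 col=0 char='g'
After 5 (l): row=2 col=1 char='r'
After 6 (gg): row=0 col=0 char='s'
After 7 (j): row=1 col=0 char='_'
After 8 (l): row=1 col=1 char='r'

Answer: red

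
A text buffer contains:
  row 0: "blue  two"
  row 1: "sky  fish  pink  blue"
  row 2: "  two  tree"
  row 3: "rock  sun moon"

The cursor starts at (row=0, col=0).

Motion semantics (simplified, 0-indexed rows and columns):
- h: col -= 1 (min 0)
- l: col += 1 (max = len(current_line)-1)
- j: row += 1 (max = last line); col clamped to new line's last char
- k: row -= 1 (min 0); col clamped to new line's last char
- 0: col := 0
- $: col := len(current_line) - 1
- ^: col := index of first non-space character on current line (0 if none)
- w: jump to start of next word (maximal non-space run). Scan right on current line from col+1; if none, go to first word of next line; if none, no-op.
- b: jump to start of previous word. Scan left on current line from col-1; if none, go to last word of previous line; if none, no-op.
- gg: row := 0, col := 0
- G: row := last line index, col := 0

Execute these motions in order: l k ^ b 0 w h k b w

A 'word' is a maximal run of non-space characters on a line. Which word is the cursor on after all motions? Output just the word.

Answer: two

Derivation:
After 1 (l): row=0 col=1 char='l'
After 2 (k): row=0 col=1 char='l'
After 3 (^): row=0 col=0 char='b'
After 4 (b): row=0 col=0 char='b'
After 5 (0): row=0 col=0 char='b'
After 6 (w): row=0 col=6 char='t'
After 7 (h): row=0 col=5 char='_'
After 8 (k): row=0 col=5 char='_'
After 9 (b): row=0 col=0 char='b'
After 10 (w): row=0 col=6 char='t'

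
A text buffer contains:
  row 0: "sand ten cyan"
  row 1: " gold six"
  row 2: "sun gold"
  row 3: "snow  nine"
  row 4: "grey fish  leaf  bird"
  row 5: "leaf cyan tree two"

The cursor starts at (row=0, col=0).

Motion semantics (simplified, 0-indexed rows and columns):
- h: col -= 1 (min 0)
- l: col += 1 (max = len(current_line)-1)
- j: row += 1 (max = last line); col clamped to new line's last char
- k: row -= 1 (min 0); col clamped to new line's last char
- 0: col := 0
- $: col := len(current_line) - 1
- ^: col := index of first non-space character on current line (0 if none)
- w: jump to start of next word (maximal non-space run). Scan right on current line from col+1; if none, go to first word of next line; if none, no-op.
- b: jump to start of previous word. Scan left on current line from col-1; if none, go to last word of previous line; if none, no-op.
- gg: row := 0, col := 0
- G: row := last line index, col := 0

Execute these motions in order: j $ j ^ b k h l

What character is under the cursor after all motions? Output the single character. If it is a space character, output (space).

Answer: e

Derivation:
After 1 (j): row=1 col=0 char='_'
After 2 ($): row=1 col=8 char='x'
After 3 (j): row=2 col=7 char='d'
After 4 (^): row=2 col=0 char='s'
After 5 (b): row=1 col=6 char='s'
After 6 (k): row=0 col=6 char='e'
After 7 (h): row=0 col=5 char='t'
After 8 (l): row=0 col=6 char='e'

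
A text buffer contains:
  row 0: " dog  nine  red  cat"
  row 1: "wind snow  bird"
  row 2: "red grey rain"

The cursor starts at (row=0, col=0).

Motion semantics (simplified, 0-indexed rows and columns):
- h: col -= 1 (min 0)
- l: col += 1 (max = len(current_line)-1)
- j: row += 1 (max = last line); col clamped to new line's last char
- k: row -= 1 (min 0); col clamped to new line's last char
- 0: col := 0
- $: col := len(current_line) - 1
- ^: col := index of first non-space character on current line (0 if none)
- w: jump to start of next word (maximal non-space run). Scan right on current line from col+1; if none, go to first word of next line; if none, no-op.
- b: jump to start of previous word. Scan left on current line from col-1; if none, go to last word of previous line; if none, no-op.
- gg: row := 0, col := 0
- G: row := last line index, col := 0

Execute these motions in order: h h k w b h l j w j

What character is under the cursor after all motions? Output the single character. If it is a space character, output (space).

After 1 (h): row=0 col=0 char='_'
After 2 (h): row=0 col=0 char='_'
After 3 (k): row=0 col=0 char='_'
After 4 (w): row=0 col=1 char='d'
After 5 (b): row=0 col=1 char='d'
After 6 (h): row=0 col=0 char='_'
After 7 (l): row=0 col=1 char='d'
After 8 (j): row=1 col=1 char='i'
After 9 (w): row=1 col=5 char='s'
After 10 (j): row=2 col=5 char='r'

Answer: r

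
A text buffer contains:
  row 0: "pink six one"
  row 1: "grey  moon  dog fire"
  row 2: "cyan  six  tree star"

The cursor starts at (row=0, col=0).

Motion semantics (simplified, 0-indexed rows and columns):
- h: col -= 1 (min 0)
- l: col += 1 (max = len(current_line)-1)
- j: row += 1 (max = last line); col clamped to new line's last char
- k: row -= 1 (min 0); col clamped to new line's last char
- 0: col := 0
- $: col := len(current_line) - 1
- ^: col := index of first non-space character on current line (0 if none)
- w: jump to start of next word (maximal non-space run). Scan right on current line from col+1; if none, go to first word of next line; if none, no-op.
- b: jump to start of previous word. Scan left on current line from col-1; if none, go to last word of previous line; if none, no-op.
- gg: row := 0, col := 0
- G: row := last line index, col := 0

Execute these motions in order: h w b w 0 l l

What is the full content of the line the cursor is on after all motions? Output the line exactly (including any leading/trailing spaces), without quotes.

After 1 (h): row=0 col=0 char='p'
After 2 (w): row=0 col=5 char='s'
After 3 (b): row=0 col=0 char='p'
After 4 (w): row=0 col=5 char='s'
After 5 (0): row=0 col=0 char='p'
After 6 (l): row=0 col=1 char='i'
After 7 (l): row=0 col=2 char='n'

Answer: pink six one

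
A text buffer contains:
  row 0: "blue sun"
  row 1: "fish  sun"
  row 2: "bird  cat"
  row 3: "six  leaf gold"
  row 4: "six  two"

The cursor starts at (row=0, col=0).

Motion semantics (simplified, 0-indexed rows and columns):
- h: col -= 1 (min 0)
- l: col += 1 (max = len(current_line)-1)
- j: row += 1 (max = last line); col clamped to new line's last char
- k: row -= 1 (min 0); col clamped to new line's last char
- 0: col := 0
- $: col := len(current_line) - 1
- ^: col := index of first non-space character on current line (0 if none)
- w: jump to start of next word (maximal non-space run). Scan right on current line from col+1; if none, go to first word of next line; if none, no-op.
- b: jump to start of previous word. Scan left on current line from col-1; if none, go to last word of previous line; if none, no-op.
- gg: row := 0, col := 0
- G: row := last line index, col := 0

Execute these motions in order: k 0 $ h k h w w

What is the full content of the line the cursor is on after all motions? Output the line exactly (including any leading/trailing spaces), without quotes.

After 1 (k): row=0 col=0 char='b'
After 2 (0): row=0 col=0 char='b'
After 3 ($): row=0 col=7 char='n'
After 4 (h): row=0 col=6 char='u'
After 5 (k): row=0 col=6 char='u'
After 6 (h): row=0 col=5 char='s'
After 7 (w): row=1 col=0 char='f'
After 8 (w): row=1 col=6 char='s'

Answer: fish  sun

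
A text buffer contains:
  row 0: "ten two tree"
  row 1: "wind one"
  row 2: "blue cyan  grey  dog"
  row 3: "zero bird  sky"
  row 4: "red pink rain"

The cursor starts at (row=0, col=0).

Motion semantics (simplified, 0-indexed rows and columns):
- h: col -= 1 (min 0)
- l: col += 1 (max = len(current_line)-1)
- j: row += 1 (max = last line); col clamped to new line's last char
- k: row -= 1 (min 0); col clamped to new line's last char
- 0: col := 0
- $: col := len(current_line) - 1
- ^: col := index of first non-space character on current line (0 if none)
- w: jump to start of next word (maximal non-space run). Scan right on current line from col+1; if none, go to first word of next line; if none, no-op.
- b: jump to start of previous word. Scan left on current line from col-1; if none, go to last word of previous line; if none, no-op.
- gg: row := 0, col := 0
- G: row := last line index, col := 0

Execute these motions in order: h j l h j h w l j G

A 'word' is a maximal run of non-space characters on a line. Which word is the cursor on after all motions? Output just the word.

Answer: red

Derivation:
After 1 (h): row=0 col=0 char='t'
After 2 (j): row=1 col=0 char='w'
After 3 (l): row=1 col=1 char='i'
After 4 (h): row=1 col=0 char='w'
After 5 (j): row=2 col=0 char='b'
After 6 (h): row=2 col=0 char='b'
After 7 (w): row=2 col=5 char='c'
After 8 (l): row=2 col=6 char='y'
After 9 (j): row=3 col=6 char='i'
After 10 (G): row=4 col=0 char='r'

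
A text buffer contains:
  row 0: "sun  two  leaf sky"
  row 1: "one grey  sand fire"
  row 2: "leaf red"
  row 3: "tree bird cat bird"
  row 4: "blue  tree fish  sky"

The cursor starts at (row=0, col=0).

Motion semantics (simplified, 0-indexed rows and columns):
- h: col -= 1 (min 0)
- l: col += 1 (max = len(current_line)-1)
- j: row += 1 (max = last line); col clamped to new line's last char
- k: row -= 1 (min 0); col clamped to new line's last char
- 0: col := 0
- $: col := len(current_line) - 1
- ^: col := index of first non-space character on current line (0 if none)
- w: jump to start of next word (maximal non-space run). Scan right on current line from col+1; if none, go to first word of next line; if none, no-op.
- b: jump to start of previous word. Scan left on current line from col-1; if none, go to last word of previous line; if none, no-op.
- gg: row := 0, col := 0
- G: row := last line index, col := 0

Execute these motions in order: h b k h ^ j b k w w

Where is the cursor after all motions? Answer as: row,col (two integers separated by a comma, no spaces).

After 1 (h): row=0 col=0 char='s'
After 2 (b): row=0 col=0 char='s'
After 3 (k): row=0 col=0 char='s'
After 4 (h): row=0 col=0 char='s'
After 5 (^): row=0 col=0 char='s'
After 6 (j): row=1 col=0 char='o'
After 7 (b): row=0 col=15 char='s'
After 8 (k): row=0 col=15 char='s'
After 9 (w): row=1 col=0 char='o'
After 10 (w): row=1 col=4 char='g'

Answer: 1,4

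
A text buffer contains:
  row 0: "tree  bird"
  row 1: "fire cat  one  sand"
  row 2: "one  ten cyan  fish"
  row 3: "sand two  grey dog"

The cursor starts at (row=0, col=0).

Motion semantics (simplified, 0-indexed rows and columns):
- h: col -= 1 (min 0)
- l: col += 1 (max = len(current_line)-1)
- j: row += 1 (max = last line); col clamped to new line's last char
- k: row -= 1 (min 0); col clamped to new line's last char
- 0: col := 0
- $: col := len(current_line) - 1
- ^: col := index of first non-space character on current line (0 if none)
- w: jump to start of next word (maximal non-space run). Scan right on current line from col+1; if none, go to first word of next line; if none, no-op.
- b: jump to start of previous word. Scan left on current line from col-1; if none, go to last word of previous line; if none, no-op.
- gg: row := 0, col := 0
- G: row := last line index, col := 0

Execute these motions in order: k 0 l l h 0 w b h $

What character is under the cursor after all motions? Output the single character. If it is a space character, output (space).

Answer: d

Derivation:
After 1 (k): row=0 col=0 char='t'
After 2 (0): row=0 col=0 char='t'
After 3 (l): row=0 col=1 char='r'
After 4 (l): row=0 col=2 char='e'
After 5 (h): row=0 col=1 char='r'
After 6 (0): row=0 col=0 char='t'
After 7 (w): row=0 col=6 char='b'
After 8 (b): row=0 col=0 char='t'
After 9 (h): row=0 col=0 char='t'
After 10 ($): row=0 col=9 char='d'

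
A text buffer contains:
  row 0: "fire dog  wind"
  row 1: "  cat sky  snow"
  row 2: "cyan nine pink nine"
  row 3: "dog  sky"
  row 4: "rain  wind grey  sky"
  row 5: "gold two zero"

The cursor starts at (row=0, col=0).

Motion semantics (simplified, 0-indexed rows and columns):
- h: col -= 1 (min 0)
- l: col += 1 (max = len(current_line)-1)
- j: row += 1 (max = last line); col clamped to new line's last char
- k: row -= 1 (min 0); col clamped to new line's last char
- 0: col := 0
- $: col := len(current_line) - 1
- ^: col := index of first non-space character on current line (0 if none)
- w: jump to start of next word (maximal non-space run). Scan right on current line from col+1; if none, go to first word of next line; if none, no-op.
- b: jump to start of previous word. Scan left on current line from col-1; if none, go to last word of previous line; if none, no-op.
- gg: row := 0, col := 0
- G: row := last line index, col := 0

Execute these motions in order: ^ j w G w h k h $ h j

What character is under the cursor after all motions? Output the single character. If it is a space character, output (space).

Answer: o

Derivation:
After 1 (^): row=0 col=0 char='f'
After 2 (j): row=1 col=0 char='_'
After 3 (w): row=1 col=2 char='c'
After 4 (G): row=5 col=0 char='g'
After 5 (w): row=5 col=5 char='t'
After 6 (h): row=5 col=4 char='_'
After 7 (k): row=4 col=4 char='_'
After 8 (h): row=4 col=3 char='n'
After 9 ($): row=4 col=19 char='y'
After 10 (h): row=4 col=18 char='k'
After 11 (j): row=5 col=12 char='o'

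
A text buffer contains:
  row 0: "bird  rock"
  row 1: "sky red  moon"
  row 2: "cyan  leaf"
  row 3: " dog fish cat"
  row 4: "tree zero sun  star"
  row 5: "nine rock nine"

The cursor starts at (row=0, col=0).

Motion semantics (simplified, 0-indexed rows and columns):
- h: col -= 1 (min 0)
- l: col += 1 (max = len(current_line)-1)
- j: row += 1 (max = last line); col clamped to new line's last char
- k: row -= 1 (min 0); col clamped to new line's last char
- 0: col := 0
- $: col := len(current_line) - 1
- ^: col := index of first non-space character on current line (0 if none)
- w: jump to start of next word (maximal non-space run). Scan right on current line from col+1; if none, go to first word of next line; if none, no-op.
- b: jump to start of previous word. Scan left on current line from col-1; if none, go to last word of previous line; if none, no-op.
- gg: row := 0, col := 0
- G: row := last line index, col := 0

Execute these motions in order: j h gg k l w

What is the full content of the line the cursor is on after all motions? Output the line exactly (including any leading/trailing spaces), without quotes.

After 1 (j): row=1 col=0 char='s'
After 2 (h): row=1 col=0 char='s'
After 3 (gg): row=0 col=0 char='b'
After 4 (k): row=0 col=0 char='b'
After 5 (l): row=0 col=1 char='i'
After 6 (w): row=0 col=6 char='r'

Answer: bird  rock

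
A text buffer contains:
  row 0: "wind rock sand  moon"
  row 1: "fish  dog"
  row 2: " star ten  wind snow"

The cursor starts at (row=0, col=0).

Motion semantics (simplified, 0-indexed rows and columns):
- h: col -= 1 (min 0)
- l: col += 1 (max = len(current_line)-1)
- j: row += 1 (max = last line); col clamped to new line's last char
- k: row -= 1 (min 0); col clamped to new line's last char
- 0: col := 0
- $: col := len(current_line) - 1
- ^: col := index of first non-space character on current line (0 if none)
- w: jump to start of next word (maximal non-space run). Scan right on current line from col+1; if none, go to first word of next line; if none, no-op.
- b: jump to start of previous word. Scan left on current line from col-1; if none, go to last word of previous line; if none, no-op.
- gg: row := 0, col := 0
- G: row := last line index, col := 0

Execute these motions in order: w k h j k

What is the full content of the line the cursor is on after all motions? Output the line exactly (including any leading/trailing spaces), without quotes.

Answer: wind rock sand  moon

Derivation:
After 1 (w): row=0 col=5 char='r'
After 2 (k): row=0 col=5 char='r'
After 3 (h): row=0 col=4 char='_'
After 4 (j): row=1 col=4 char='_'
After 5 (k): row=0 col=4 char='_'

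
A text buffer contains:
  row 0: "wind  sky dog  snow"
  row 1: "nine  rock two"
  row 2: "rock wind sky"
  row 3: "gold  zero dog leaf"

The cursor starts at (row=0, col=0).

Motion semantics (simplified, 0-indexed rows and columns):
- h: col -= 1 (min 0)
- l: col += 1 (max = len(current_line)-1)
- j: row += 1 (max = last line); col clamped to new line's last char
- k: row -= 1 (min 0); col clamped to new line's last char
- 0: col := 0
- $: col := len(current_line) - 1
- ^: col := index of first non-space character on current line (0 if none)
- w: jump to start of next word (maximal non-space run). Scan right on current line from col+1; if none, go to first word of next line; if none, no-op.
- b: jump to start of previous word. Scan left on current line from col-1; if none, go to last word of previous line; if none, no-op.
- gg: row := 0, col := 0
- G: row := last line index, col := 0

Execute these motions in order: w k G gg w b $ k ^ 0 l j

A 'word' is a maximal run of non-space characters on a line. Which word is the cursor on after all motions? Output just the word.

After 1 (w): row=0 col=6 char='s'
After 2 (k): row=0 col=6 char='s'
After 3 (G): row=3 col=0 char='g'
After 4 (gg): row=0 col=0 char='w'
After 5 (w): row=0 col=6 char='s'
After 6 (b): row=0 col=0 char='w'
After 7 ($): row=0 col=18 char='w'
After 8 (k): row=0 col=18 char='w'
After 9 (^): row=0 col=0 char='w'
After 10 (0): row=0 col=0 char='w'
After 11 (l): row=0 col=1 char='i'
After 12 (j): row=1 col=1 char='i'

Answer: nine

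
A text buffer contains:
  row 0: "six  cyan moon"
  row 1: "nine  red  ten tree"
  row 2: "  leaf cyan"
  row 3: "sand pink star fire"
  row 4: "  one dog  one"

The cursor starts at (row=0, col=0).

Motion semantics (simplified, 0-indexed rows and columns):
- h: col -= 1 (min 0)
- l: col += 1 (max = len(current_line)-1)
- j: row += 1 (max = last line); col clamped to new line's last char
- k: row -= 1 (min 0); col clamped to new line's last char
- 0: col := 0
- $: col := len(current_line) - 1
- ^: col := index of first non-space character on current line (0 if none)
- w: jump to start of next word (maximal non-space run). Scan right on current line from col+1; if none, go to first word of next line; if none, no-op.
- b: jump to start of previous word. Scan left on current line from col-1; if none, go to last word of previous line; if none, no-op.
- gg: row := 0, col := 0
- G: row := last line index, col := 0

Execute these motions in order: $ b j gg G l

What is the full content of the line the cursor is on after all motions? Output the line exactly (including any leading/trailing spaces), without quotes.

Answer:   one dog  one

Derivation:
After 1 ($): row=0 col=13 char='n'
After 2 (b): row=0 col=10 char='m'
After 3 (j): row=1 col=10 char='_'
After 4 (gg): row=0 col=0 char='s'
After 5 (G): row=4 col=0 char='_'
After 6 (l): row=4 col=1 char='_'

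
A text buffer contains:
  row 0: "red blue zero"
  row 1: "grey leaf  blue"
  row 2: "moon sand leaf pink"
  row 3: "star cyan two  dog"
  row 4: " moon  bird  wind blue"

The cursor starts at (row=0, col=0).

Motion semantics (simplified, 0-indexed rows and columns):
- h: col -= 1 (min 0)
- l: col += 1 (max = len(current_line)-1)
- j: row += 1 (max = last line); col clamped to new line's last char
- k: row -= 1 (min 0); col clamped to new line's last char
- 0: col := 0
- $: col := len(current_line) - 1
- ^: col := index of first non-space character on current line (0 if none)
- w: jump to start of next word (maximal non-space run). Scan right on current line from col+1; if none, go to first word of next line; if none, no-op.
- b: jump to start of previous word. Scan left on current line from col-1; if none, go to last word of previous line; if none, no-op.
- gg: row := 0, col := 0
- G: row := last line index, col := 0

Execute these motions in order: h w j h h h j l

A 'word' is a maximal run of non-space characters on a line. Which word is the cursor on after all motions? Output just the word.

After 1 (h): row=0 col=0 char='r'
After 2 (w): row=0 col=4 char='b'
After 3 (j): row=1 col=4 char='_'
After 4 (h): row=1 col=3 char='y'
After 5 (h): row=1 col=2 char='e'
After 6 (h): row=1 col=1 char='r'
After 7 (j): row=2 col=1 char='o'
After 8 (l): row=2 col=2 char='o'

Answer: moon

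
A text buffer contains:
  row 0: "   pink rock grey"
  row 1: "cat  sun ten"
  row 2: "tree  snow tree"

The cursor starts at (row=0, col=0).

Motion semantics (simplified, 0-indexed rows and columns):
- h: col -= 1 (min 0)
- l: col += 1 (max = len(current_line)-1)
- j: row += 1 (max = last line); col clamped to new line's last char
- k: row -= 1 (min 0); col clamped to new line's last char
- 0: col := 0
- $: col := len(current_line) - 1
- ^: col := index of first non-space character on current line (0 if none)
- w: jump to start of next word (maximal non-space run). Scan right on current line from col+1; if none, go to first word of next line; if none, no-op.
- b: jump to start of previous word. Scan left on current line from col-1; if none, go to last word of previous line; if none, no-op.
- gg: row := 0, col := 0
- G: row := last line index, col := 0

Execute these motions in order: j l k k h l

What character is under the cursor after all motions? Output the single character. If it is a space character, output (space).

After 1 (j): row=1 col=0 char='c'
After 2 (l): row=1 col=1 char='a'
After 3 (k): row=0 col=1 char='_'
After 4 (k): row=0 col=1 char='_'
After 5 (h): row=0 col=0 char='_'
After 6 (l): row=0 col=1 char='_'

Answer: (space)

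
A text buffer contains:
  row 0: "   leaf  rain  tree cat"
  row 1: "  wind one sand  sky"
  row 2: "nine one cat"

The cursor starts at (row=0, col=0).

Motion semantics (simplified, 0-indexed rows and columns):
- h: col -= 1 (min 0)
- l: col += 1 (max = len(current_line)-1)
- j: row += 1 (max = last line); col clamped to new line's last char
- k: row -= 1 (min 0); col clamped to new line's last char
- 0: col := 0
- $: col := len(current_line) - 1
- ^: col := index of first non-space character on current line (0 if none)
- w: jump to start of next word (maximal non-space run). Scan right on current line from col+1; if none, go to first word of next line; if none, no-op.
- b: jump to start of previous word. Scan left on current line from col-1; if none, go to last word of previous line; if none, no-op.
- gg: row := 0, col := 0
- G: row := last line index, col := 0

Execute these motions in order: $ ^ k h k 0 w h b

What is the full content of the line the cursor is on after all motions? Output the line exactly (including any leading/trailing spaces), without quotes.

Answer:    leaf  rain  tree cat

Derivation:
After 1 ($): row=0 col=22 char='t'
After 2 (^): row=0 col=3 char='l'
After 3 (k): row=0 col=3 char='l'
After 4 (h): row=0 col=2 char='_'
After 5 (k): row=0 col=2 char='_'
After 6 (0): row=0 col=0 char='_'
After 7 (w): row=0 col=3 char='l'
After 8 (h): row=0 col=2 char='_'
After 9 (b): row=0 col=2 char='_'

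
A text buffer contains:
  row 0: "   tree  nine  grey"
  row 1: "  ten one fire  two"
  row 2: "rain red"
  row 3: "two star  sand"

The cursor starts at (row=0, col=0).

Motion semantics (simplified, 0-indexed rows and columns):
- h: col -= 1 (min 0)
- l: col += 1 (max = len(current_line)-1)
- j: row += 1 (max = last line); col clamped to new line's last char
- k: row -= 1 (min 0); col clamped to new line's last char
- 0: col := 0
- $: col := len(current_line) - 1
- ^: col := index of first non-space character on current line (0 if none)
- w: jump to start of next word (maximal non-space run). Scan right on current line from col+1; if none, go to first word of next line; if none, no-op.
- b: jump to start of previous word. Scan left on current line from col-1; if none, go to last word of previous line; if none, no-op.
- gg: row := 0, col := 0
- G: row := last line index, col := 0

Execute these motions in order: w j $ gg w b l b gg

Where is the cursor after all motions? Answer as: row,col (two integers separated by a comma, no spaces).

After 1 (w): row=0 col=3 char='t'
After 2 (j): row=1 col=3 char='e'
After 3 ($): row=1 col=18 char='o'
After 4 (gg): row=0 col=0 char='_'
After 5 (w): row=0 col=3 char='t'
After 6 (b): row=0 col=3 char='t'
After 7 (l): row=0 col=4 char='r'
After 8 (b): row=0 col=3 char='t'
After 9 (gg): row=0 col=0 char='_'

Answer: 0,0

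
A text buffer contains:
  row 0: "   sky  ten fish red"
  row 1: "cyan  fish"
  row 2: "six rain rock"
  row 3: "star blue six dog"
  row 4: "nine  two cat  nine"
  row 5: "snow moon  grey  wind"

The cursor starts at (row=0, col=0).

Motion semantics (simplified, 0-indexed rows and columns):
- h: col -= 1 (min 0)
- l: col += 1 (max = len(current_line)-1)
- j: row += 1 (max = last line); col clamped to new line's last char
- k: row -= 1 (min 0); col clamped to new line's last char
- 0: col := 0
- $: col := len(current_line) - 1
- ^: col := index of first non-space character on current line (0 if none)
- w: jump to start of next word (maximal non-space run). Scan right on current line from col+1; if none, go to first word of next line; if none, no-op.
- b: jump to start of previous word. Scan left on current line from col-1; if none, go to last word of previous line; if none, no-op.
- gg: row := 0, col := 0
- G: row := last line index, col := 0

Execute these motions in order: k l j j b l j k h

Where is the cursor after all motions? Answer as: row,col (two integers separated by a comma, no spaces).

Answer: 2,0

Derivation:
After 1 (k): row=0 col=0 char='_'
After 2 (l): row=0 col=1 char='_'
After 3 (j): row=1 col=1 char='y'
After 4 (j): row=2 col=1 char='i'
After 5 (b): row=2 col=0 char='s'
After 6 (l): row=2 col=1 char='i'
After 7 (j): row=3 col=1 char='t'
After 8 (k): row=2 col=1 char='i'
After 9 (h): row=2 col=0 char='s'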